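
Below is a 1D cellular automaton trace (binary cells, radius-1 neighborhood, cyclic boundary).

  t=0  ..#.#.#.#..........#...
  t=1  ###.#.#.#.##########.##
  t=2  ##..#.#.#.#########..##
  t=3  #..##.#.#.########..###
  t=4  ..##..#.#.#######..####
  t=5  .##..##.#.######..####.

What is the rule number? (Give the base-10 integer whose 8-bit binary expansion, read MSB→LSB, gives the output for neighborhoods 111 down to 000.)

143

  [7] ### => #  t=1,i=0
  [6] ##. => .  t=1,i=2
  [5] #.# => .  t=0,i=3
  [4] #.. => .  t=0,i=9
  [3] .## => #  t=1,i=10
  [2] .#. => #  t=0,i=2
  [1] ..# => #  t=0,i=1
  [0] ... => #  t=0,i=0
  bits 10001111 = 143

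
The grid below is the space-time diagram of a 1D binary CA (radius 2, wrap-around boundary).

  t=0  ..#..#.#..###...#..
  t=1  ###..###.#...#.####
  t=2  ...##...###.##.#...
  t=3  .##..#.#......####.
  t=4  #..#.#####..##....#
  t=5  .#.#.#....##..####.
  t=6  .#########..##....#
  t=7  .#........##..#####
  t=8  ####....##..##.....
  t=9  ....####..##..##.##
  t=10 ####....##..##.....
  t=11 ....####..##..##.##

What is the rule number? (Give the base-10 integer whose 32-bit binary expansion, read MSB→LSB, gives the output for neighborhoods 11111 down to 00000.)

129566014

  [31] ##### => .  t=1,i=0
  [30] ####. => .  t=1,i=1
  [29] ###.# => .  t=1,i=7
  [28] ###.. => .  t=0,i=12
  [27] ##.## => .  t=2,i=11
  [26] ##.#. => #  t=1,i=8
  [25] ##..# => #  t=1,i=3
  [24] ##... => #  t=0,i=13
  [23] #.### => #  t=1,i=15
  [22] #.##. => .  t=2,i=12
  [21] #.#.# => #  t=5,i=3
  [20] #.#.. => #  t=0,i=7
  [19] #..## => #  t=0,i=9
  [18] #..#. => .  t=0,i=4
  [17] #...# => .  t=0,i=14
  [16] #.... => #  t=0,i=18
  [15] .#### => .  t=1,i=16
  [14] .###. => .  t=0,i=11
  [13] .##.# => .  t=2,i=13
  [12] .##.. => .  t=2,i=4
  [11] .#.## => .  t=1,i=14
  [10] .#.#. => #  t=0,i=6
  [9] .#..# => .  t=0,i=3
  [8] .#... => #  t=0,i=17
  [7] ..### => .  t=0,i=10
  [6] ..##. => .  t=2,i=3
  [5] ..#.# => #  t=0,i=5
  [4] ..#.. => #  t=0,i=2
  [3] ...## => #  t=2,i=2
  [2] ...#. => #  t=0,i=1
  [1] ....# => #  t=0,i=0
  [0] ..... => .  t=2,i=0
  bits 00000111101110010000010100111110 = 129566014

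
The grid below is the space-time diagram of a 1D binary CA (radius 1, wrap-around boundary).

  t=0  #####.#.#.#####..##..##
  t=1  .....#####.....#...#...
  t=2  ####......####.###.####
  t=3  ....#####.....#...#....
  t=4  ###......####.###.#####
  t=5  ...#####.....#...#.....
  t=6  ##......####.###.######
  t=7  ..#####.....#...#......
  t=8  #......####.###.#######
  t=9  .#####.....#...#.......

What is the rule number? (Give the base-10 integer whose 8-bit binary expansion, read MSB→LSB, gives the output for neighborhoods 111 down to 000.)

53

  nb ###: next=.  (t=0,i=0, bit7=0)
  nb ##.: next=.  (t=0,i=4, bit6=0)
  nb #.#: next=#  (t=0,i=5, bit5=1)
  nb #..: next=#  (t=0,i=15, bit4=1)
  nb .##: next=.  (t=0,i=10, bit3=0)
  nb .#.: next=#  (t=0,i=6, bit2=1)
  nb ..#: next=.  (t=0,i=16, bit1=0)
  nb ...: next=#  (t=1,i=0, bit0=1)
  bits 00110101 = 53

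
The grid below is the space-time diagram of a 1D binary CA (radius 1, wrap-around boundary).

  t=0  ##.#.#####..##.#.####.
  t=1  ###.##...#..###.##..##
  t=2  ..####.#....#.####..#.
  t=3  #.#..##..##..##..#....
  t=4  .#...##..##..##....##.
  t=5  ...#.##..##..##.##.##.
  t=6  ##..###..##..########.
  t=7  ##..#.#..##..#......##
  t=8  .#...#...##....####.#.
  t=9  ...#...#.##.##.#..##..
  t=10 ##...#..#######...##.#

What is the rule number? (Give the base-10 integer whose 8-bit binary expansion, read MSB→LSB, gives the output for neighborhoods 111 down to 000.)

105

  [7] ### => .  t=0,i=6
  [6] ##. => #  t=0,i=1
  [5] #.# => #  t=0,i=2
  [4] #.. => .  t=0,i=10
  [3] .## => #  t=0,i=0
  [2] .#. => .  t=0,i=3
  [1] ..# => .  t=0,i=11
  [0] ... => #  t=1,i=7
  bits 01101001 = 105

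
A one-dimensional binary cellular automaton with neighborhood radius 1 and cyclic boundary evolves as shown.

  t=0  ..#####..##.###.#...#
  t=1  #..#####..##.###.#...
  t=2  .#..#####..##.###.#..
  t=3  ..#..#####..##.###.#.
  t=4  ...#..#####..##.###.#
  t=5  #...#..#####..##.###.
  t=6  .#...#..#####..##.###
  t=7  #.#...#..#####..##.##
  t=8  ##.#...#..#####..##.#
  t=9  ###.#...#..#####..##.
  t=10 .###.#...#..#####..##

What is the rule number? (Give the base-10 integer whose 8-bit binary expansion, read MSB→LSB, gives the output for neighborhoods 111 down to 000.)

240

  ###|#  b7=1 t=0,i=3
  ##.|#  b6=1 t=0,i=6
  #.#|#  b5=1 t=0,i=11
  #..|#  b4=1 t=0,i=0
  .##|.  b3=0 t=0,i=2
  .#.|.  b2=0 t=0,i=16
  ..#|.  b1=0 t=0,i=1
  ...|.  b0=0 t=0,i=18
  bits 11110000 = 240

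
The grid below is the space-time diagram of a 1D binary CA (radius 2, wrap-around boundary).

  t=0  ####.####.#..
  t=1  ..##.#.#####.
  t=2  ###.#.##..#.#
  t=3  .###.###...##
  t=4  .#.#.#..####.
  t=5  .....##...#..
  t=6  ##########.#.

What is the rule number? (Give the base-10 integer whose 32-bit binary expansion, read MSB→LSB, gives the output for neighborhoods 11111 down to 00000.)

  nb #####: next=.  (t=1,i=9, bit31=0)
  nb ####.: next=#  (t=0,i=2, bit30=1)
  nb ###.#: next=#  (t=0,i=3, bit29=1)
  nb ###..: next=.  (t=1,i=11, bit28=0)
  nb ##.##: next=.  (t=0,i=4, bit27=0)
  nb ##.#.: next=#  (t=0,i=9, bit26=1)
  nb ##..#: next=.  (t=2,i=8, bit25=0)
  nb ##...: next=#  (t=1,i=12, bit24=1)
  nb #.###: next=#  (t=0,i=5, bit23=1)
  nb #.##.: next=#  (t=2,i=6, bit22=1)
  nb #.#.#: next=.  (t=1,i=5, bit21=0)
  nb #.#..: next=#  (t=0,i=10, bit20=1)
  nb #..##: next=.  (t=0,i=12, bit19=0)
  nb #..#.: next=.  (t=2,i=9, bit18=0)
  nb #...#: next=#  (t=1,i=0, bit17=1)
  nb #....: next=.  (t=5,i=12, bit16=0)
  nb .####: next=.  (t=0,i=1, bit15=0)
  nb .###.: next=.  (t=3,i=2, bit14=0)
  nb .##.#: next=.  (t=1,i=3, bit13=0)
  nb .##..: next=#  (t=2,i=7, bit12=1)
  nb .#.##: next=#  (t=1,i=6, bit11=1)
  nb .#.#.: next=.  (t=4,i=2, bit10=0)
  nb .#..#: next=#  (t=0,i=11, bit9=1)
  nb .#...: next=#  (t=5,i=11, bit8=1)
  nb ..###: next=.  (t=0,i=0, bit7=0)
  nb ..##.: next=#  (t=1,i=2, bit6=1)
  nb ..#.#: next=.  (t=2,i=10, bit5=0)
  nb ..#..: next=.  (t=5,i=10, bit4=0)
  nb ...##: next=#  (t=1,i=1, bit3=1)
  nb ...#.: next=#  (t=5,i=9, bit2=1)
  nb ....#: next=#  (t=5,i=3, bit1=1)
  nb .....: next=#  (t=5,i=0, bit0=1)
  bits 01100101110100100001101101001111 = 1708268367

1708268367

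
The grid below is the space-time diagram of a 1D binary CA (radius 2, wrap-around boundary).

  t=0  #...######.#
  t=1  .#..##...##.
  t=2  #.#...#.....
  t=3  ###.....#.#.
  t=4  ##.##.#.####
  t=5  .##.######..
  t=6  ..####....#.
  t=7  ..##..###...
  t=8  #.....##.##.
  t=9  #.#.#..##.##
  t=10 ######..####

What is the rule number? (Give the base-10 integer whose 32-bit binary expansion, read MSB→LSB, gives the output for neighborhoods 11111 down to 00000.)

  [31] ##### => .  t=0,i=6
  [30] ####. => .  t=0,i=8
  [29] ###.# => #  t=0,i=9
  [28] ###.. => .  t=3,i=2
  [27] ##.## => #  t=0,i=10
  [26] ##.#. => #  t=4,i=5
  [25] ##..# => .  t=1,i=11
  [24] ##... => #  t=0,i=1
  [23] #.### => #  t=3,i=0
  [22] #.##. => .  t=0,i=11
  [21] #.#.# => #  t=3,i=10
  [20] #.#.. => #  t=2,i=2
  [19] #..## => .  t=1,i=3
  [18] #..#. => #  t=1,i=0
  [17] #...# => .  t=0,i=2
  [16] #.... => #  t=2,i=8
  [15] .#### => #  t=0,i=5
  [14] .###. => #  t=3,i=1
  [13] .##.# => #  t=4,i=4
  [12] .##.. => .  t=0,i=0
  [11] .#.## => #  t=3,i=11
  [10] .#.#. => #  t=2,i=1
  [9] .#..# => #  t=1,i=2
  [8] .#... => .  t=2,i=3
  [7] ..### => #  t=0,i=4
  [6] ..##. => .  t=1,i=4
  [5] ..#.# => #  t=2,i=0
  [4] ..#.. => .  t=1,i=1
  [3] ...## => .  t=0,i=3
  [2] ...#. => .  t=2,i=5
  [1] ....# => #  t=2,i=10
  [0] ..... => .  t=2,i=9
  bits 00101101101101011110111010100010 = 766897826

766897826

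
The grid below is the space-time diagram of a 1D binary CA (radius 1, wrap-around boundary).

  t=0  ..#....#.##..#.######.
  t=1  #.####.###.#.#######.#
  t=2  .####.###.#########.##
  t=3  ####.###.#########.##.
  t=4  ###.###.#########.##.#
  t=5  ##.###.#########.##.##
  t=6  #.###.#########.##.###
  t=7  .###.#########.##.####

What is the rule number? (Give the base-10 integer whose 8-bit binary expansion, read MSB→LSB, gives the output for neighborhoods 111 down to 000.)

  ### -> #   bit 7 = 1  t=0,i=16
  ##. -> .   bit 6 = 0  t=0,i=10
  #.# -> #   bit 5 = 1  t=0,i=8
  #.. -> #   bit 4 = 1  t=0,i=3
  .## -> #   bit 3 = 1  t=0,i=9
  .#. -> #   bit 2 = 1  t=0,i=2
  ..# -> .   bit 1 = 0  t=0,i=1
  ... -> #   bit 0 = 1  t=0,i=0
  bits 10111101 = 189

189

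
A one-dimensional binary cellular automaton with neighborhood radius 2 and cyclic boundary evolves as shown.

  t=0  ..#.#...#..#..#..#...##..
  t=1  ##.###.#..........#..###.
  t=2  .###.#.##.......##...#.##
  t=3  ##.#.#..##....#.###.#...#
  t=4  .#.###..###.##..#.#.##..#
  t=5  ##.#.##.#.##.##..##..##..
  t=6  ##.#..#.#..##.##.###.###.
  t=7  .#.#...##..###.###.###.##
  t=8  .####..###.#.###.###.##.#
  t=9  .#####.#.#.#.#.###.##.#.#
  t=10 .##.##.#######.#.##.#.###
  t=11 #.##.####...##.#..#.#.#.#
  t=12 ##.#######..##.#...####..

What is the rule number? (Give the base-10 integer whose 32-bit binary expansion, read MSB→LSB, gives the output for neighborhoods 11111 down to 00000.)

2075178438

  [31] ##### => .  t=9,i=3
  [30] ####. => #  t=8,i=3
  [29] ###.# => #  t=1,i=5
  [28] ###.. => #  t=4,i=5
  [27] ##.## => #  t=1,i=2
  [26] ##.#. => .  t=1,i=6
  [25] ##..# => #  t=4,i=6
  [24] ##... => #  t=0,i=23
  [23] #.### => #  t=1,i=3
  [22] #.##. => .  t=1,i=0
  [21] #.#.# => #  t=2,i=5
  [20] #.#.. => #  t=0,i=4
  [19] #..## => .  t=1,i=20
  [18] #..#. => .  t=0,i=10
  [17] #...# => .  t=0,i=6
  [16] #.... => .  t=0,i=24
  [15] .#### => #  t=8,i=2
  [14] .###. => .  t=1,i=4
  [13] .##.# => #  t=1,i=1
  [12] .##.. => #  t=0,i=22
  [11] .#.## => .  t=2,i=6
  [10] .#.#. => #  t=0,i=3
  [9] .#..# => .  t=0,i=9
  [8] .#... => #  t=0,i=5
  [7] ..### => #  t=1,i=21
  [6] ..##. => #  t=0,i=21
  [5] ..#.# => .  t=0,i=2
  [4] ..#.. => .  t=0,i=8
  [3] ...## => .  t=0,i=20
  [2] ...#. => #  t=0,i=1
  [1] ....# => #  t=0,i=0
  [0] ..... => .  t=1,i=10
  bits 01111011101100001011010111000110 = 2075178438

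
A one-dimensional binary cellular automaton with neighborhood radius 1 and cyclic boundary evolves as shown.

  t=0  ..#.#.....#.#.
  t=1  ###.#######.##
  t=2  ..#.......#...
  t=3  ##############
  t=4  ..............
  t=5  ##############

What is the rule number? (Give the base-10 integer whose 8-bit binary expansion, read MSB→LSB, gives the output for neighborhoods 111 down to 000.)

  nb ###: next=.  (t=1,i=0, bit7=0)
  nb ##.: next=#  (t=1,i=2, bit6=1)
  nb #.#: next=.  (t=0,i=3, bit5=0)
  nb #..: next=#  (t=0,i=5, bit4=1)
  nb .##: next=.  (t=1,i=4, bit3=0)
  nb .#.: next=#  (t=0,i=2, bit2=1)
  nb ..#: next=#  (t=0,i=1, bit1=1)
  nb ...: next=#  (t=0,i=0, bit0=1)
  bits 01010111 = 87

87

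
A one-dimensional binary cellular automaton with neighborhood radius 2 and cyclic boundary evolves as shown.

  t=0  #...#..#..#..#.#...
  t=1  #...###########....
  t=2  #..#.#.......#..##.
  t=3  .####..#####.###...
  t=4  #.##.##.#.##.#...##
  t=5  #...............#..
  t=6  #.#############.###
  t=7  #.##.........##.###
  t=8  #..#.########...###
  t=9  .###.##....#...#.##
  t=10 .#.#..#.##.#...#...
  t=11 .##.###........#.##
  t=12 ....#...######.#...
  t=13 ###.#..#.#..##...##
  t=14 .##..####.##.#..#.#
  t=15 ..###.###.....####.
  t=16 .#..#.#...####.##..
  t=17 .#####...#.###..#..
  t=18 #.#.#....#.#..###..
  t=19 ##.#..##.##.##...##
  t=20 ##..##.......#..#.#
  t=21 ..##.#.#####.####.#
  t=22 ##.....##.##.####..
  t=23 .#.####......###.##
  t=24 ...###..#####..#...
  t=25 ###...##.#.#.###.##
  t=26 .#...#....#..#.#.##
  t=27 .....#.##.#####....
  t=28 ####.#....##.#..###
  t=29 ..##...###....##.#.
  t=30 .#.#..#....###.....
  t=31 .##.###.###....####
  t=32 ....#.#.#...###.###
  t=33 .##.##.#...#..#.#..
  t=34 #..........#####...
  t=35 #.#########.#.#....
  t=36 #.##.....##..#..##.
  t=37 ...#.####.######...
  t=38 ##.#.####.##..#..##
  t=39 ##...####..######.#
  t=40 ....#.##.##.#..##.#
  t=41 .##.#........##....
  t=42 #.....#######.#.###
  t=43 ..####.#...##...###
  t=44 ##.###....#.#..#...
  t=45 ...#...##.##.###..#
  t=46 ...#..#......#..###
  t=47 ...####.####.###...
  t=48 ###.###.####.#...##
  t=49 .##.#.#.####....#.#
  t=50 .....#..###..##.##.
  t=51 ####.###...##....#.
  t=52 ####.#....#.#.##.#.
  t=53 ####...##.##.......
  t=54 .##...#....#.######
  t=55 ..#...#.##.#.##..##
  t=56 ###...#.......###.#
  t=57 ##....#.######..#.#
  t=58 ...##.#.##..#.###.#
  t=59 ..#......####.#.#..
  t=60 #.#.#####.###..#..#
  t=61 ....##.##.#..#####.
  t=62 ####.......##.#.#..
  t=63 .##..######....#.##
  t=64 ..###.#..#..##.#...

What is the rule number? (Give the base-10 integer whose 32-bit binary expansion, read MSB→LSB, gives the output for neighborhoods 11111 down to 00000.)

1653446203

  #####|.  b31=0 t=1,i=6
  ####.|#  b30=1 t=1,i=13
  ###.#|#  b29=1 t=3,i=11
  ###..|.  b28=0 t=1,i=14
  ##.##|.  b27=0 t=3,i=12
  ##.#.|.  b26=0 t=2,i=18
  ##..#|#  b25=1 t=3,i=5
  ##...|.  b24=0 t=1,i=15
  #.###|#  b23=1 t=3,i=13
  #.##.|.  b22=0 t=4,i=2
  #.#.#|.  b21=0 t=4,i=8
  #.#..|.  b20=0 t=0,i=15
  #..##|#  b19=1 t=2,i=15
  #..#.|#  b18=1 t=0,i=6
  #...#|.  b17=0 t=0,i=2
  #....|#  b16=1 t=1,i=16
  .####|#  b15=1 t=1,i=5
  .###.|.  b14=0 t=3,i=14
  .##.#|.  b13=0 t=2,i=17
  .##..|#  b12=1 t=7,i=3
  .#.##|.  b11=0 t=4,i=9
  .#.#.|#  b10=1 t=0,i=14
  .#..#|#  b9=1 t=0,i=5
  .#...|.  b8=0 t=0,i=1
  ..###|.  b7=0 t=1,i=4
  ..##.|.  b6=0 t=2,i=16
  ..#.#|#  b5=1 t=0,i=13
  ..#..|#  b4=1 t=0,i=0
  ...##|#  b3=1 t=1,i=3
  ...#.|.  b2=0 t=0,i=3
  ....#|#  b1=1 t=1,i=17
  .....|#  b0=1 t=2,i=8
  bits 01100010100011011001011000111011 = 1653446203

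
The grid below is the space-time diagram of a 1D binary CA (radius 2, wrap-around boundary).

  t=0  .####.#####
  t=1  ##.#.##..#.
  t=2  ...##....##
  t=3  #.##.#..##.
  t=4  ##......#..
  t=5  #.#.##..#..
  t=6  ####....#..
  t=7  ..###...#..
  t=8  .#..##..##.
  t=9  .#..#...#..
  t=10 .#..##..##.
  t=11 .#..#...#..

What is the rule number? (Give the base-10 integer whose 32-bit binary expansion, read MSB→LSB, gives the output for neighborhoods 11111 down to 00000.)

  ##### -> .   bit 31 = 0  t=0,i=8
  ####. -> #   bit 30 = 1  t=0,i=3
  ###.# -> .   bit 29 = 0  t=0,i=4
  ###.. -> #   bit 28 = 1  t=6,i=3
  ##.## -> #   bit 27 = 1  t=0,i=0
  ##.#. -> .   bit 26 = 0  t=1,i=2
  ##..# -> .   bit 25 = 0  t=1,i=7
  ##... -> #   bit 24 = 1  t=2,i=0
  #.### -> #   bit 23 = 1  t=0,i=1
  #.##. -> .   bit 22 = 0  t=1,i=0
  #.#.# -> #   bit 21 = 1  t=1,i=3
  #.#.. -> .   bit 20 = 0  t=3,i=5
  #..## -> .   bit 19 = 0  t=3,i=7
  #..#. -> .   bit 18 = 0  t=1,i=8
  #...# -> .   bit 17 = 0  t=2,i=1
  #.... -> .   bit 16 = 0  t=2,i=6
  .#### -> .   bit 15 = 0  t=0,i=2
  .###. -> .   bit 14 = 0  t=7,i=3
  .##.# -> .   bit 13 = 0  t=1,i=1
  .##.. -> .   bit 12 = 0  t=1,i=6
  .#.## -> #   bit 11 = 1  t=1,i=4
  .#.#. -> #   bit 10 = 1  t=5,i=1
  .#..# -> .   bit 9 = 0  t=3,i=6
  .#... -> #   bit 8 = 1  t=7,i=9
  ..### -> .   bit 7 = 0  t=6,i=0
  ..##. -> #   bit 6 = 1  t=2,i=3
  ..#.# -> #   bit 5 = 1  t=1,i=9
  ..#.. -> #   bit 4 = 1  t=4,i=8
  ...## -> #   bit 3 = 1  t=2,i=2
  ...#. -> .   bit 2 = 0  t=4,i=7
  ....# -> .   bit 1 = 0  t=2,i=7
  ..... -> #   bit 0 = 1  t=4,i=4
  bits 01011001101000000000110101111001 = 1503661433

1503661433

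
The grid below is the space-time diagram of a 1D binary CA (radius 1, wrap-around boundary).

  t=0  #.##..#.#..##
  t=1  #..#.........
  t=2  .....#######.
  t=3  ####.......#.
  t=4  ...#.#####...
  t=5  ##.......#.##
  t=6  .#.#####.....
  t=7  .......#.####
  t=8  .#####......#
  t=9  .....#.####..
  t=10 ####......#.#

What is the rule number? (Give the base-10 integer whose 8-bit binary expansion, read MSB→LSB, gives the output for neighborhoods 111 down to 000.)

65

  ###|.  b7=0 t=0,i=12
  ##.|#  b6=1 t=0,i=0
  #.#|.  b5=0 t=0,i=1
  #..|.  b4=0 t=0,i=4
  .##|.  b3=0 t=0,i=2
  .#.|.  b2=0 t=0,i=6
  ..#|.  b1=0 t=0,i=5
  ...|#  b0=1 t=1,i=5
  bits 01000001 = 65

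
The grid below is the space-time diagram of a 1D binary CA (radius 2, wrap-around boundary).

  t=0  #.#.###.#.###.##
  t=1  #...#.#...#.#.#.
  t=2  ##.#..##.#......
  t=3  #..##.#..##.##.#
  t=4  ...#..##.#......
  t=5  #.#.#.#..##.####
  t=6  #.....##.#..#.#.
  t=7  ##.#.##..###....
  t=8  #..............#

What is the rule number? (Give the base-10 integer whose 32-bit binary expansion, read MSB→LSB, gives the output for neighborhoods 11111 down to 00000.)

2694054733

  #####|#  b31=1 t=5,i=14
  ####.|.  b30=0 t=5,i=15
  ###.#|#  b29=1 t=0,i=0
  ###..|.  b28=0 t=7,i=11
  ##.##|.  b27=0 t=0,i=13
  ##.#.|.  b26=0 t=0,i=1
  ##..#|.  b25=0 t=3,i=1
  ##...|.  b24=0 t=7,i=12
  #.###|#  b23=1 t=0,i=4
  #.##.|.  b22=0 t=3,i=12
  #.#.#|.  b21=0 t=0,i=2
  #.#..|#  b20=1 t=1,i=0
  #..##|.  b19=0 t=2,i=5
  #..#.|#  b18=1 t=6,i=11
  #...#|.  b17=0 t=1,i=2
  #....|.  b16=0 t=2,i=11
  .####|.  b15=0 t=5,i=13
  .###.|.  b14=0 t=0,i=5
  .##.#|.  b13=0 t=2,i=1
  .##..|.  b12=0 t=3,i=0
  .#.##|.  b11=0 t=0,i=3
  .#.#.|.  b10=0 t=1,i=5
  .#..#|#  b9=1 t=2,i=4
  .#...|#  b8=1 t=1,i=1
  ..###|.  b7=0 t=7,i=9
  ..##.|#  b6=1 t=2,i=0
  ..#.#|.  b5=0 t=1,i=4
  ..#..|.  b4=0 t=4,i=3
  ...##|#  b3=1 t=2,i=15
  ...#.|#  b2=1 t=1,i=3
  ....#|.  b1=0 t=2,i=14
  .....|#  b0=1 t=2,i=12
  bits 10100000100101000000001101001101 = 2694054733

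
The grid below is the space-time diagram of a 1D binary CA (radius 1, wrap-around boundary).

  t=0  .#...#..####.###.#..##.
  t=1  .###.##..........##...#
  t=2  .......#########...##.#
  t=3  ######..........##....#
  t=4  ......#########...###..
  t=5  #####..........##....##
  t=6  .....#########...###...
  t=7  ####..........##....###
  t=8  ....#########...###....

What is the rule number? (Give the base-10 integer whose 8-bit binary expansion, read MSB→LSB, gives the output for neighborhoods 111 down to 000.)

21

  nb ###: next=.  (t=0,i=9, bit7=0)
  nb ##.: next=.  (t=0,i=11, bit6=0)
  nb #.#: next=.  (t=0,i=12, bit5=0)
  nb #..: next=#  (t=0,i=2, bit4=1)
  nb .##: next=.  (t=0,i=8, bit3=0)
  nb .#.: next=#  (t=0,i=1, bit2=1)
  nb ..#: next=.  (t=0,i=0, bit1=0)
  nb ...: next=#  (t=0,i=3, bit0=1)
  bits 00010101 = 21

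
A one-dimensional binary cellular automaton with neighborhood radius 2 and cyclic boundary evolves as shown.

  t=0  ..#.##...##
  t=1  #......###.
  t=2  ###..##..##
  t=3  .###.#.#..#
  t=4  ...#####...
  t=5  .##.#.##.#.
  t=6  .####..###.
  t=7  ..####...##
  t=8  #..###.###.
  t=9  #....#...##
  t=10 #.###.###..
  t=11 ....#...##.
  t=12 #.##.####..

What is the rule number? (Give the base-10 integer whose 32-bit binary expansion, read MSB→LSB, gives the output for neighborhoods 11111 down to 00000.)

1983096142

  nb #####: next=.  (t=2,i=0, bit31=0)
  nb ####.: next=#  (t=2,i=1, bit30=1)
  nb ###.#: next=#  (t=1,i=9, bit29=1)
  nb ###..: next=#  (t=2,i=2, bit28=1)
  nb ##.##: next=.  (t=8,i=6, bit27=0)
  nb ##.#.: next=#  (t=1,i=10, bit26=1)
  nb ##..#: next=#  (t=0,i=0, bit25=1)
  nb ##...: next=.  (t=0,i=6, bit24=0)
  nb #.###: next=.  (t=3,i=1, bit23=0)
  nb #.##.: next=.  (t=0,i=4, bit22=0)
  nb #.#.#: next=#  (t=3,i=5, bit21=1)
  nb #.#..: next=#  (t=1,i=0, bit20=1)
  nb #..##: next=.  (t=2,i=4, bit19=0)
  nb #..#.: next=.  (t=0,i=1, bit18=0)
  nb #...#: next=#  (t=0,i=7, bit17=1)
  nb #....: next=#  (t=1,i=2, bit16=1)
  nb .####: next=#  (t=2,i=10, bit15=1)
  nb .###.: next=.  (t=1,i=8, bit14=0)
  nb .##.#: next=#  (t=5,i=2, bit13=1)
  nb .##..: next=.  (t=0,i=5, bit12=0)
  nb .#.##: next=.  (t=0,i=3, bit11=0)
  nb .#.#.: next=#  (t=3,i=6, bit10=1)
  nb .#..#: next=.  (t=3,i=8, bit9=0)
  nb .#...: next=#  (t=1,i=1, bit8=1)
  nb ..###: next=.  (t=1,i=7, bit7=0)
  nb ..##.: next=#  (t=0,i=9, bit6=1)
  nb ..#.#: next=.  (t=0,i=2, bit5=0)
  nb ..#..: next=.  (t=9,i=5, bit4=0)
  nb ...##: next=#  (t=0,i=8, bit3=1)
  nb ...#.: next=#  (t=9,i=4, bit2=1)
  nb ....#: next=#  (t=1,i=5, bit1=1)
  nb .....: next=.  (t=1,i=3, bit0=0)
  bits 01110110001100111010010101001110 = 1983096142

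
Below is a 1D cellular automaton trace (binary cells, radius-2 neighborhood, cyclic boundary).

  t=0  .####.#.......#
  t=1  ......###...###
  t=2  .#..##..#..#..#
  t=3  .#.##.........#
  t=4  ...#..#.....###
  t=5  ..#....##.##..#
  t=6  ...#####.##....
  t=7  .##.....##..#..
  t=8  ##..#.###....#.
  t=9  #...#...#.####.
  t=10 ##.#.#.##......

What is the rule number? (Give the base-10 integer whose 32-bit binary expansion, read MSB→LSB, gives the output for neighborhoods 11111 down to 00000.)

  #####|.  b31=0 t=6,i=5
  ####.|.  b30=0 t=0,i=3
  ###.#|.  b29=0 t=0,i=4
  ###..|#  b28=1 t=1,i=8
  ##.##|#  b27=1 t=5,i=9
  ##.#.|.  b26=0 t=0,i=5
  ##..#|.  b25=0 t=2,i=6
  ##...|.  b24=0 t=1,i=0
  #.###|.  b23=0 t=0,i=1
  #.##.|#  b22=1 t=3,i=3
  #.#.#|.  b21=0 t=3,i=1
  #.#..|#  b20=1 t=0,i=6
  #..##|#  b19=1 t=2,i=3
  #..#.|.  b18=0 t=2,i=7
  #...#|.  b17=0 t=1,i=10
  #....|#  b16=1 t=0,i=8
  .####|.  b15=0 t=0,i=2
  .###.|.  b14=0 t=1,i=7
  .##.#|.  b13=0 t=5,i=8
  .##..|.  b12=0 t=2,i=5
  .#.##|.  b11=0 t=0,i=0
  .#.#.|.  b10=0 t=2,i=0
  .#..#|.  b9=0 t=2,i=2
  .#...|#  b8=1 t=0,i=7
  ..###|.  b7=0 t=1,i=6
  ..##.|#  b6=1 t=2,i=4
  ..#.#|#  b5=1 t=0,i=14
  ..#..|.  b4=0 t=2,i=8
  ...##|#  b3=1 t=1,i=5
  ...#.|#  b2=1 t=0,i=13
  ....#|#  b1=1 t=0,i=12
  .....|.  b0=0 t=0,i=9
  bits 00011000010110010000000101101110 = 408486254

408486254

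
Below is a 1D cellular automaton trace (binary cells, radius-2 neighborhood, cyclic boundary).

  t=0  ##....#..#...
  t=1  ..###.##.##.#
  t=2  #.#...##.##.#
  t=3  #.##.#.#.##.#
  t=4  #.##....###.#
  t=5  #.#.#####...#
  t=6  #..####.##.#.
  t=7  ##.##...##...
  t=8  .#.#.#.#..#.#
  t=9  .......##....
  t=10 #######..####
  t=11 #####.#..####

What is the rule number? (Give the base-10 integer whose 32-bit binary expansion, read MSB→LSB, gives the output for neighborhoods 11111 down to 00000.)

  [31] ##### => #  t=5,i=6
  [30] ####. => .  t=5,i=7
  [29] ###.# => .  t=1,i=4
  [28] ###.. => #  t=5,i=8
  [27] ##.## => .  t=1,i=5
  [26] ##.#. => .  t=1,i=11
  [25] ##..# => .  t=10,i=7
  [24] ##... => #  t=0,i=2
  [23] #.### => #  t=5,i=4
  [22] #.##. => #  t=1,i=6
  [21] #.#.# => .  t=3,i=5
  [20] #.#.. => #  t=1,i=12
  [19] #..## => .  t=1,i=1
  [18] #..#. => .  t=0,i=8
  [17] #...# => .  t=0,i=11
  [16] #.... => #  t=0,i=3
  [15] .#### => #  t=5,i=5
  [14] .###. => .  t=1,i=3
  [13] .##.# => #  t=1,i=7
  [12] .##.. => .  t=0,i=1
  [11] .#.## => #  t=3,i=8
  [10] .#.#. => .  t=3,i=6
  [9] .#..# => #  t=0,i=7
  [8] .#... => #  t=0,i=10
  [7] ..### => #  t=1,i=2
  [6] ..##. => .  t=0,i=0
  [5] ..#.# => .  t=8,i=10
  [4] ..#.. => #  t=0,i=6
  [3] ...## => #  t=0,i=12
  [2] ...#. => .  t=0,i=5
  [1] ....# => #  t=0,i=4
  [0] ..... => #  t=9,i=0
  bits 10010001110100011010101110011011 = 2446437275

2446437275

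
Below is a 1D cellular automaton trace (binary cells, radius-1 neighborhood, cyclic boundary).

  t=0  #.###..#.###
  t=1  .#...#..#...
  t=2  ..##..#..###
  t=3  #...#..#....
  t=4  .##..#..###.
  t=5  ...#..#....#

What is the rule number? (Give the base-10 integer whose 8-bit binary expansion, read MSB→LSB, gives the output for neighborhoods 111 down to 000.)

  ### -> .   bit 7 = 0  t=0,i=3
  ##. -> .   bit 6 = 0  t=0,i=0
  #.# -> #   bit 5 = 1  t=0,i=1
  #.. -> #   bit 4 = 1  t=0,i=5
  .## -> .   bit 3 = 0  t=0,i=2
  .#. -> .   bit 2 = 0  t=0,i=7
  ..# -> .   bit 1 = 0  t=0,i=6
  ... -> #   bit 0 = 1  t=1,i=3
  bits 00110001 = 49

49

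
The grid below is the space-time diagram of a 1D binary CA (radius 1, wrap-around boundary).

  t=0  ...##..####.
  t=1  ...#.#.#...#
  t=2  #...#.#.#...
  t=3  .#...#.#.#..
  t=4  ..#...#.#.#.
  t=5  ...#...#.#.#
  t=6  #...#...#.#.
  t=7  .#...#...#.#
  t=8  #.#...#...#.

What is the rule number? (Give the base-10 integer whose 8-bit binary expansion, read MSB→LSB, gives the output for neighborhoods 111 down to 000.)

56

  nb ###: next=.  (t=0,i=8, bit7=0)
  nb ##.: next=.  (t=0,i=4, bit6=0)
  nb #.#: next=#  (t=1,i=4, bit5=1)
  nb #..: next=#  (t=0,i=5, bit4=1)
  nb .##: next=#  (t=0,i=3, bit3=1)
  nb .#.: next=.  (t=1,i=3, bit2=0)
  nb ..#: next=.  (t=0,i=2, bit1=0)
  nb ...: next=.  (t=0,i=0, bit0=0)
  bits 00111000 = 56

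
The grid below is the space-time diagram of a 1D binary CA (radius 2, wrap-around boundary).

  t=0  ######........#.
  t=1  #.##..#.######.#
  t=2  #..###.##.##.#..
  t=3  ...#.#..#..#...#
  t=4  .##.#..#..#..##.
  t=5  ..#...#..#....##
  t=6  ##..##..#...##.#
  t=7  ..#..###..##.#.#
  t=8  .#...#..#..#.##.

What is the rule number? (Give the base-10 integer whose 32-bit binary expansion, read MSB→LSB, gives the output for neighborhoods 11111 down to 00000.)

  nb #####: next=#  (t=0,i=2, bit31=1)
  nb ####.: next=.  (t=0,i=4, bit30=0)
  nb ###.#: next=#  (t=1,i=13, bit29=1)
  nb ###..: next=.  (t=0,i=5, bit28=0)
  nb ##.##: next=.  (t=1,i=1, bit27=0)
  nb ##.#.: next=.  (t=2,i=12, bit26=0)
  nb ##..#: next=#  (t=1,i=4, bit25=1)
  nb ##...: next=#  (t=0,i=6, bit24=1)
  nb #.###: next=#  (t=0,i=0, bit23=1)
  nb #.##.: next=.  (t=1,i=2, bit22=0)
  nb #.#.#: next=#  (t=7,i=13, bit21=1)
  nb #.#..: next=.  (t=2,i=13, bit20=0)
  nb #..##: next=.  (t=2,i=2, bit19=0)
  nb #..#.: next=#  (t=1,i=5, bit18=1)
  nb #...#: next=#  (t=3,i=1, bit17=1)
  nb #....: next=.  (t=0,i=7, bit16=0)
  nb .####: next=.  (t=0,i=1, bit15=0)
  nb .###.: next=.  (t=2,i=4, bit14=0)
  nb .##.#: next=#  (t=1,i=0, bit13=1)
  nb .##..: next=#  (t=1,i=3, bit12=1)
  nb .#.##: next=#  (t=0,i=15, bit11=1)
  nb .#.#.: next=#  (t=3,i=4, bit10=1)
  nb .#..#: next=.  (t=2,i=1, bit9=0)
  nb .#...: next=.  (t=3,i=0, bit8=0)
  nb ..###: next=#  (t=2,i=3, bit7=1)
  nb ..##.: next=.  (t=4,i=1, bit6=0)
  nb ..#.#: next=.  (t=0,i=14, bit5=0)
  nb ..#..: next=.  (t=2,i=0, bit4=0)
  nb ...##: next=#  (t=5,i=13, bit3=1)
  nb ...#.: next=#  (t=0,i=13, bit2=1)
  nb ....#: next=#  (t=0,i=12, bit1=1)
  nb .....: next=#  (t=0,i=8, bit0=1)
  bits 10100011101001100011110010001111 = 2745580687

2745580687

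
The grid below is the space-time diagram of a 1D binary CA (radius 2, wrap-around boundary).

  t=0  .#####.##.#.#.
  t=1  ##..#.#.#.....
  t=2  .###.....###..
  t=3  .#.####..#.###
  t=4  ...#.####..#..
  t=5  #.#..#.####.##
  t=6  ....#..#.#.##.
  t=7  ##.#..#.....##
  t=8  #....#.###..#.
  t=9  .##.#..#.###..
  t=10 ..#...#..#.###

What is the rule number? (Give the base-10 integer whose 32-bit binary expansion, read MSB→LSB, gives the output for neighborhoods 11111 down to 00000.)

1536110981

  nb #####: next=.  (t=0,i=3, bit31=0)
  nb ####.: next=#  (t=0,i=4, bit30=1)
  nb ###.#: next=.  (t=0,i=5, bit29=0)
  nb ###..: next=#  (t=2,i=3, bit28=1)
  nb ##.##: next=#  (t=0,i=6, bit27=1)
  nb ##.#.: next=.  (t=0,i=9, bit26=0)
  nb ##..#: next=#  (t=1,i=2, bit25=1)
  nb ##...: next=#  (t=2,i=4, bit24=1)
  nb #.###: next=#  (t=3,i=3, bit23=1)
  nb #.##.: next=.  (t=0,i=7, bit22=0)
  nb #.#.#: next=.  (t=0,i=10, bit21=0)
  nb #.#..: next=.  (t=0,i=12, bit20=0)
  nb #..##: next=#  (t=0,i=0, bit19=1)
  nb #..#.: next=#  (t=1,i=3, bit18=1)
  nb #...#: next=#  (t=2,i=13, bit17=1)
  nb #....: next=#  (t=1,i=10, bit16=1)
  nb .####: next=.  (t=0,i=2, bit15=0)
  nb .###.: next=.  (t=2,i=2, bit14=0)
  nb .##.#: next=#  (t=0,i=8, bit13=1)
  nb .##..: next=#  (t=1,i=1, bit12=1)
  nb .#.##: next=.  (t=3,i=2, bit11=0)
  nb .#.#.: next=.  (t=0,i=11, bit10=0)
  nb .#..#: next=.  (t=0,i=13, bit9=0)
  nb .#...: next=#  (t=1,i=9, bit8=1)
  nb ..###: next=#  (t=0,i=1, bit7=1)
  nb ..##.: next=.  (t=1,i=0, bit6=0)
  nb ..#.#: next=.  (t=1,i=4, bit5=0)
  nb ..#..: next=.  (t=4,i=11, bit4=0)
  nb ...##: next=.  (t=1,i=13, bit3=0)
  nb ...#.: next=#  (t=4,i=2, bit2=1)
  nb ....#: next=.  (t=1,i=12, bit1=0)
  nb .....: next=#  (t=1,i=11, bit0=1)
  bits 01011011100011110011000110000101 = 1536110981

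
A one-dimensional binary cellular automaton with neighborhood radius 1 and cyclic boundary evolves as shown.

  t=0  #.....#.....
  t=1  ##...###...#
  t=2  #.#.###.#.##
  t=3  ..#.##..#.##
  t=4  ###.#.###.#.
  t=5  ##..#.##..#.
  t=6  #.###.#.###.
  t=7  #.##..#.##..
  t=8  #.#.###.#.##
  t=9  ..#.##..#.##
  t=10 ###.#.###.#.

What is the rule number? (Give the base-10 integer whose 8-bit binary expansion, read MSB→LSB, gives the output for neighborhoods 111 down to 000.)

158

  nb ###: next=#  (t=1,i=0, bit7=1)
  nb ##.: next=.  (t=1,i=1, bit6=0)
  nb #.#: next=.  (t=2,i=1, bit5=0)
  nb #..: next=#  (t=0,i=1, bit4=1)
  nb .##: next=#  (t=1,i=5, bit3=1)
  nb .#.: next=#  (t=0,i=0, bit2=1)
  nb ..#: next=#  (t=0,i=5, bit1=1)
  nb ...: next=.  (t=0,i=2, bit0=0)
  bits 10011110 = 158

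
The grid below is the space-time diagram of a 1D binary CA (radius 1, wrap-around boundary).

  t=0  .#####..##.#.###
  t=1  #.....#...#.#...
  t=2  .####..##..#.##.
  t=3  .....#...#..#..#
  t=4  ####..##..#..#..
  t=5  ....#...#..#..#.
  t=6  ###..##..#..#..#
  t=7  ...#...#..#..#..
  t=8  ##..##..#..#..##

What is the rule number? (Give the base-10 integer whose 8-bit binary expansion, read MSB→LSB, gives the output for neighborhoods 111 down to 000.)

  nb ###: next=.  (t=0,i=2, bit7=0)
  nb ##.: next=.  (t=0,i=5, bit6=0)
  nb #.#: next=#  (t=0,i=0, bit5=1)
  nb #..: next=#  (t=0,i=6, bit4=1)
  nb .##: next=.  (t=0,i=1, bit3=0)
  nb .#.: next=.  (t=0,i=11, bit2=0)
  nb ..#: next=.  (t=0,i=7, bit1=0)
  nb ...: next=#  (t=1,i=2, bit0=1)
  bits 00110001 = 49

49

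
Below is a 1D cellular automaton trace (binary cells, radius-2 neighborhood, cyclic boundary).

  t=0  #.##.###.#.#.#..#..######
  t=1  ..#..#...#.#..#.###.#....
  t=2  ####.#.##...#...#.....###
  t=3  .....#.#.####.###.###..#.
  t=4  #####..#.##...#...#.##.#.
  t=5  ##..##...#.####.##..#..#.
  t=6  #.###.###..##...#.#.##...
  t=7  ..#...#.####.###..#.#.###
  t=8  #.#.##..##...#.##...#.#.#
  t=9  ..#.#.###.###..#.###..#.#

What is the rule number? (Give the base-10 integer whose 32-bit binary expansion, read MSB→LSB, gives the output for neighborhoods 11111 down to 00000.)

334201431

  ##### -> .   bit 31 = 0  t=0,i=21
  ####. -> .   bit 30 = 0  t=0,i=24
  ###.# -> .   bit 29 = 0  t=0,i=0
  ###.. -> #   bit 28 = 1  t=3,i=20
  ##.## -> .   bit 27 = 0  t=0,i=1
  ##.#. -> .   bit 26 = 0  t=0,i=8
  ##..# -> #   bit 25 = 1  t=3,i=21
  ##... -> #   bit 24 = 1  t=2,i=9
  #.### -> #   bit 23 = 1  t=0,i=5
  #.##. -> #   bit 22 = 1  t=0,i=2
  #.#.# -> #   bit 21 = 1  t=0,i=9
  #.#.. -> .   bit 20 = 0  t=0,i=13
  #..## -> #   bit 19 = 1  t=0,i=18
  #..#. -> .   bit 18 = 0  t=0,i=15
  #...# -> #   bit 17 = 1  t=1,i=7
  #.... -> #   bit 16 = 1  t=1,i=22
  .#### -> #   bit 15 = 1  t=0,i=20
  .###. -> .   bit 14 = 0  t=0,i=6
  .##.# -> .   bit 13 = 0  t=0,i=3
  .##.. -> .   bit 12 = 0  t=2,i=8
  .#.## -> .   bit 11 = 0  t=1,i=15
  .#.#. -> .   bit 10 = 0  t=0,i=10
  .#..# -> #   bit 9 = 1  t=0,i=14
  .#... -> .   bit 8 = 0  t=1,i=6
  ..### -> .   bit 7 = 0  t=0,i=19
  ..##. -> #   bit 6 = 1  t=5,i=4
  ..#.# -> .   bit 5 = 0  t=1,i=9
  ..#.. -> #   bit 4 = 1  t=0,i=16
  ...## -> .   bit 3 = 0  t=2,i=21
  ...#. -> #   bit 2 = 1  t=1,i=1
  ....# -> #   bit 1 = 1  t=1,i=0
  ..... -> #   bit 0 = 1  t=1,i=23
  bits 00010011111010111000001001010111 = 334201431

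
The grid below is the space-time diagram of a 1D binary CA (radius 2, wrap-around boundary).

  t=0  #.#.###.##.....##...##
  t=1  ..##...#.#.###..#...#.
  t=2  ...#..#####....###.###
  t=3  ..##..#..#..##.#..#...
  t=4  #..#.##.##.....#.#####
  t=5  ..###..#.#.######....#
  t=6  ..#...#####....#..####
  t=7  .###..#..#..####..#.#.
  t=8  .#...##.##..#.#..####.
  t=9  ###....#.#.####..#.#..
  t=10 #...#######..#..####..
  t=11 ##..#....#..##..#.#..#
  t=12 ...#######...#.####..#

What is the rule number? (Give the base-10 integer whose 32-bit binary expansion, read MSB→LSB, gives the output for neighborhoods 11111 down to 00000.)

1211440567

  ##### -> .   bit 31 = 0  t=2,i=8
  ####. -> #   bit 30 = 1  t=2,i=9
  ###.# -> .   bit 29 = 0  t=0,i=0
  ###.. -> .   bit 28 = 0  t=1,i=13
  ##.## -> #   bit 27 = 1  t=0,i=7
  ##.#. -> .   bit 26 = 0  t=0,i=1
  ##..# -> .   bit 25 = 0  t=1,i=14
  ##... -> .   bit 24 = 0  t=0,i=10
  #.### -> .   bit 23 = 0  t=0,i=4
  #.##. -> .   bit 22 = 0  t=0,i=8
  #.#.# -> #   bit 21 = 1  t=0,i=2
  #.#.. -> #   bit 20 = 1  t=3,i=15
  #..## -> .   bit 19 = 0  t=2,i=5
  #..#. -> #   bit 18 = 1  t=1,i=15
  #...# -> .   bit 17 = 0  t=0,i=18
  #.... -> #   bit 16 = 1  t=0,i=11
  .#### -> .   bit 15 = 0  t=2,i=7
  .###. -> .   bit 14 = 0  t=0,i=5
  .##.# -> .   bit 13 = 0  t=3,i=13
  .##.. -> #   bit 12 = 1  t=0,i=9
  .#.## -> #   bit 11 = 1  t=0,i=3
  .#.#. -> #   bit 10 = 1  t=1,i=8
  .#..# -> .   bit 9 = 0  t=2,i=4
  .#... -> #   bit 8 = 1  t=1,i=17
  ..### -> #   bit 7 = 1  t=0,i=20
  ..##. -> .   bit 6 = 0  t=0,i=15
  ..#.# -> #   bit 5 = 1  t=1,i=7
  ..#.. -> #   bit 4 = 1  t=1,i=16
  ...## -> .   bit 3 = 0  t=0,i=14
  ...#. -> #   bit 2 = 1  t=1,i=6
  ....# -> #   bit 1 = 1  t=0,i=13
  ..... -> #   bit 0 = 1  t=0,i=12
  bits 01001000001101010001110110110111 = 1211440567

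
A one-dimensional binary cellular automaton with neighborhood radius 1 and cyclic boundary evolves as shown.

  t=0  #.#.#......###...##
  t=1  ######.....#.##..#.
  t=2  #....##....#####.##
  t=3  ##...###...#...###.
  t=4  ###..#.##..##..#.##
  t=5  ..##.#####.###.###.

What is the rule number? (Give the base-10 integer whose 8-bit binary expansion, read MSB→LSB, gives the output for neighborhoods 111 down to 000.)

124

  ###|.  b7=0 t=0,i=12
  ##.|#  b6=1 t=0,i=0
  #.#|#  b5=1 t=0,i=1
  #..|#  b4=1 t=0,i=5
  .##|#  b3=1 t=0,i=11
  .#.|#  b2=1 t=0,i=2
  ..#|.  b1=0 t=0,i=10
  ...|.  b0=0 t=0,i=6
  bits 01111100 = 124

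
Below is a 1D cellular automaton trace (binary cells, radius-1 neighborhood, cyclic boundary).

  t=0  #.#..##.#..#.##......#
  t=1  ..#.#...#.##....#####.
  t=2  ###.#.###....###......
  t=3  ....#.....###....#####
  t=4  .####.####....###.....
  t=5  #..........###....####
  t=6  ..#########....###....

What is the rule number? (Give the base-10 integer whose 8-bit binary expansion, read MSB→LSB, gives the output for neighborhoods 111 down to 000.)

7

  ### -> .   bit 7 = 0  t=1,i=17
  ##. -> .   bit 6 = 0  t=0,i=0
  #.# -> .   bit 5 = 0  t=0,i=1
  #.. -> .   bit 4 = 0  t=0,i=3
  .## -> .   bit 3 = 0  t=0,i=5
  .#. -> #   bit 2 = 1  t=0,i=2
  ..# -> #   bit 1 = 1  t=0,i=4
  ... -> #   bit 0 = 1  t=0,i=16
  bits 00000111 = 7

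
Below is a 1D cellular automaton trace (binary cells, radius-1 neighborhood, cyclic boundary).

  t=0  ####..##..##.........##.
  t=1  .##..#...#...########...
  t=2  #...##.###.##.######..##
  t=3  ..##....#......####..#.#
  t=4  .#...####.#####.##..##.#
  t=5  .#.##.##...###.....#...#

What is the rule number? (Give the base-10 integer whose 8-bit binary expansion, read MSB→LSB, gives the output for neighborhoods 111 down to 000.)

135

  ###|#  b7=1 t=0,i=1
  ##.|.  b6=0 t=0,i=3
  #.#|.  b5=0 t=0,i=23
  #..|.  b4=0 t=0,i=4
  .##|.  b3=0 t=0,i=0
  .#.|#  b2=1 t=1,i=5
  ..#|#  b1=1 t=0,i=5
  ...|#  b0=1 t=0,i=13
  bits 10000111 = 135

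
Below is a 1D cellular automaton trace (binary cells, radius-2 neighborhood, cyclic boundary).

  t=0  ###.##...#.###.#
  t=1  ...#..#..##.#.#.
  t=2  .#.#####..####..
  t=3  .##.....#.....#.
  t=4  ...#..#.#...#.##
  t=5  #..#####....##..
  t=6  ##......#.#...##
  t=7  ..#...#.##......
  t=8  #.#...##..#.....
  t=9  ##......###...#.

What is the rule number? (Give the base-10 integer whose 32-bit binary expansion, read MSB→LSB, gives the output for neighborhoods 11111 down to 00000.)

254045746

  nb #####: next=.  (t=2,i=5, bit31=0)
  nb ####.: next=.  (t=0,i=1, bit30=0)
  nb ###.#: next=.  (t=0,i=2, bit29=0)
  nb ###..: next=.  (t=2,i=7, bit28=0)
  nb ##.##: next=#  (t=0,i=3, bit27=1)
  nb ##.#.: next=#  (t=1,i=11, bit26=1)
  nb ##..#: next=#  (t=2,i=8, bit25=1)
  nb ##...: next=#  (t=0,i=6, bit24=1)
  nb #.###: next=.  (t=0,i=11, bit23=0)
  nb #.##.: next=.  (t=0,i=4, bit22=0)
  nb #.#.#: next=#  (t=1,i=12, bit21=1)
  nb #.#..: next=.  (t=1,i=14, bit20=0)
  nb #..##: next=.  (t=1,i=8, bit19=0)
  nb #..#.: next=#  (t=1,i=5, bit18=1)
  nb #...#: next=.  (t=0,i=7, bit17=0)
  nb #....: next=.  (t=1,i=0, bit16=0)
  nb .####: next=.  (t=0,i=0, bit15=0)
  nb .###.: next=#  (t=0,i=12, bit14=1)
  nb .##.#: next=#  (t=1,i=10, bit13=1)
  nb .##..: next=.  (t=0,i=5, bit12=0)
  nb .#.##: next=#  (t=0,i=10, bit11=1)
  nb .#.#.: next=#  (t=1,i=13, bit10=1)
  nb .#..#: next=#  (t=1,i=4, bit9=1)
  nb .#...: next=.  (t=1,i=15, bit8=0)
  nb ..###: next=.  (t=2,i=10, bit7=0)
  nb ..##.: next=.  (t=1,i=9, bit6=0)
  nb ..#.#: next=#  (t=0,i=9, bit5=1)
  nb ..#..: next=#  (t=1,i=3, bit4=1)
  nb ...##: next=.  (t=5,i=11, bit3=0)
  nb ...#.: next=.  (t=0,i=8, bit2=0)
  nb ....#: next=#  (t=1,i=1, bit1=1)
  nb .....: next=.  (t=3,i=5, bit0=0)
  bits 00001111001001000110111000110010 = 254045746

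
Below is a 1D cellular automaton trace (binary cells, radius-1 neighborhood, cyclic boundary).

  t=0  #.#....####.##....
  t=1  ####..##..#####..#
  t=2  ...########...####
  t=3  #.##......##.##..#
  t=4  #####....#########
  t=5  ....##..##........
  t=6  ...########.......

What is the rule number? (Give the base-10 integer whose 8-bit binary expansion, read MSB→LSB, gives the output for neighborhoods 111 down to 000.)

  ###|.  b7=0 t=0,i=8
  ##.|#  b6=1 t=0,i=10
  #.#|#  b5=1 t=0,i=1
  #..|#  b4=1 t=0,i=3
  .##|#  b3=1 t=0,i=7
  .#.|#  b2=1 t=0,i=0
  ..#|#  b1=1 t=0,i=6
  ...|.  b0=0 t=0,i=4
  bits 01111110 = 126

126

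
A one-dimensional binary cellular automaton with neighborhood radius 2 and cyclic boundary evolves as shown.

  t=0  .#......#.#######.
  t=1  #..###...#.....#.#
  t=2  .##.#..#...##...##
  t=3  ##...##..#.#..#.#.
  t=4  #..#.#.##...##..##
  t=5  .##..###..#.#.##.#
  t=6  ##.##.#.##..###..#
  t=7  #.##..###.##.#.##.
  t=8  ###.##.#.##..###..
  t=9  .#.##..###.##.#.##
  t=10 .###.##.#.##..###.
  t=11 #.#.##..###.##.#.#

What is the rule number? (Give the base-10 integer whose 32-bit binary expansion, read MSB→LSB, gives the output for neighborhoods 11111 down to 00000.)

  #####|.  b31=0 t=0,i=12
  ####.|#  b30=1 t=0,i=15
  ###.#|.  b29=0 t=6,i=1
  ###..|.  b28=0 t=0,i=16
  ##.##|#  b27=1 t=2,i=0
  ##.#.|.  b26=0 t=2,i=3
  ##..#|#  b25=1 t=0,i=17
  ##...|.  b24=0 t=1,i=6
  #.###|.  b23=0 t=0,i=10
  #.##.|#  b22=1 t=1,i=17
  #.#.#|#  b21=1 t=3,i=16
  #.#..|.  b20=0 t=2,i=4
  #..##|#  b19=1 t=1,i=2
  #..#.|#  b18=1 t=0,i=0
  #...#|#  b17=1 t=1,i=7
  #....|#  b16=1 t=0,i=3
  .####|.  b15=0 t=0,i=11
  .###.|#  b14=1 t=1,i=4
  .##.#|.  b13=0 t=2,i=2
  .##..|.  b12=0 t=1,i=0
  .#.##|#  b11=1 t=0,i=9
  .#.#.|.  b10=0 t=3,i=10
  .#..#|#  b9=1 t=2,i=5
  .#...|.  b8=0 t=0,i=2
  ..###|.  b7=0 t=1,i=3
  ..##.|#  b6=1 t=2,i=11
  ..#.#|.  b5=0 t=0,i=8
  ..#..|.  b4=0 t=0,i=1
  ...##|.  b3=0 t=2,i=10
  ...#.|.  b2=0 t=0,i=7
  ....#|.  b1=0 t=0,i=6
  .....|#  b0=1 t=0,i=4
  bits 01001010011011110100101001000001 = 1248807489

1248807489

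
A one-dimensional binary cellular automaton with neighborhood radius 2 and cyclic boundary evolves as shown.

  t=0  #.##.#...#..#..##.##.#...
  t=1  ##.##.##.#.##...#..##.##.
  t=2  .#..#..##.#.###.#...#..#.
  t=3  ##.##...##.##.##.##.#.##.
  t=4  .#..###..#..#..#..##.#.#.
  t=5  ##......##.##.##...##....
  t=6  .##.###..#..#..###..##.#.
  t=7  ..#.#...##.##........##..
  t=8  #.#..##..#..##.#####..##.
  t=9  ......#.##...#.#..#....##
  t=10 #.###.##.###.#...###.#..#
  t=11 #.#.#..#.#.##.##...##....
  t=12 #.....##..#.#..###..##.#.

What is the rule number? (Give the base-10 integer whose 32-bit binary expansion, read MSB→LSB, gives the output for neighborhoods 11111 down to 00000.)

1703295283

  nb #####: next=.  (t=8,i=17, bit31=0)
  nb ####.: next=#  (t=8,i=18, bit30=1)
  nb ###.#: next=#  (t=2,i=14, bit29=1)
  nb ###..: next=.  (t=4,i=6, bit28=0)
  nb ##.##: next=.  (t=0,i=17, bit27=0)
  nb ##.#.: next=#  (t=0,i=4, bit26=1)
  nb ##..#: next=.  (t=4,i=7, bit25=0)
  nb ##...: next=#  (t=1,i=13, bit24=1)
  nb #.###: next=#  (t=2,i=12, bit23=1)
  nb #.##.: next=.  (t=0,i=2, bit22=0)
  nb #.#.#: next=.  (t=1,i=9, bit21=0)
  nb #.#..: next=.  (t=0,i=5, bit20=0)
  nb #..##: next=.  (t=0,i=14, bit19=0)
  nb #..#.: next=#  (t=0,i=11, bit18=1)
  nb #...#: next=#  (t=0,i=7, bit17=1)
  nb #....: next=.  (t=5,i=3, bit16=0)
  nb .####: next=.  (t=8,i=16, bit15=0)
  nb .###.: next=.  (t=2,i=13, bit14=0)
  nb .##.#: next=#  (t=0,i=3, bit13=1)
  nb .##..: next=#  (t=1,i=12, bit12=1)
  nb .#.##: next=#  (t=0,i=1, bit11=1)
  nb .#.#.: next=.  (t=4,i=22, bit10=0)
  nb .#..#: next=.  (t=0,i=10, bit9=0)
  nb .#...: next=#  (t=0,i=6, bit8=1)
  nb ..###: next=.  (t=4,i=4, bit7=0)
  nb ..##.: next=.  (t=0,i=15, bit6=0)
  nb ..#.#: next=#  (t=0,i=0, bit5=1)
  nb ..#..: next=#  (t=0,i=9, bit4=1)
  nb ...##: next=.  (t=3,i=7, bit3=0)
  nb ...#.: next=.  (t=0,i=8, bit2=0)
  nb ....#: next=#  (t=5,i=6, bit1=1)
  nb .....: next=#  (t=5,i=4, bit0=1)
  bits 01100101100001100011100100110011 = 1703295283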